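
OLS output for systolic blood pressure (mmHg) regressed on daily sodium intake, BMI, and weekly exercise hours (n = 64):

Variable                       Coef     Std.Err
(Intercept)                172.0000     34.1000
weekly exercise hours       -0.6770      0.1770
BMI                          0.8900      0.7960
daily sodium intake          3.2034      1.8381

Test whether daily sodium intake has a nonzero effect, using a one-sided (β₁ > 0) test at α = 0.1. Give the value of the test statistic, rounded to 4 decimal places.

t = 1.7428

Read off: b = 3.2034, SE = 1.8381 for daily sodium intake.
H₀: β₁ = 0 vs H₁: β₁ > 0.
t = 3.2034 / 1.8381 = 1.7428.
df = n − k − 1 = 64 − 3 − 1 = 60.
One-sided p ≈ 0.0432, which is < 0.1, so reject H₀.
There is evidence that the true slope on daily sodium intake is positive, holding the other predictors fixed.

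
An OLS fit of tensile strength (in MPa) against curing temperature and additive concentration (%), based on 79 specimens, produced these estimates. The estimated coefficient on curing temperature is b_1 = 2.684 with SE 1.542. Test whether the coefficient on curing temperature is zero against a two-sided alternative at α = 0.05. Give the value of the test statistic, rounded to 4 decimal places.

H₀: β₁ = 0 vs H₁: β₁ ≠ 0.
t = (b_1 − β₁⁰)/SE = 2.684 / 1.542 = 1.7406.
df = n − k − 1 = 79 − 2 − 1 = 76.
Two-sided p ≈ 0.0858, which is ≥ 0.05, so fail to reject H₀.
The data do not give significant evidence of an association between curing temperature and tensile strength, after adjusting for the other predictors.

t = 1.7406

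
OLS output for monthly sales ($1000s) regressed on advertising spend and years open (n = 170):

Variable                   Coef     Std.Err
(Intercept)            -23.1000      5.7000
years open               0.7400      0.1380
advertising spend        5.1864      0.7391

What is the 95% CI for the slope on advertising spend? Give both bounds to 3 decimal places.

(3.727, 6.646)

Read off: b = 5.1864, SE = 0.7391 for advertising spend.
df = n − k − 1 = 170 − 2 − 1 = 167.
t* = t_{0.025, 167} = 1.974271.
Margin = t* × SE = 1.974271 × 0.7391 = 1.45918.
CI: 5.1864 ± 1.45918 → (3.727, 6.646).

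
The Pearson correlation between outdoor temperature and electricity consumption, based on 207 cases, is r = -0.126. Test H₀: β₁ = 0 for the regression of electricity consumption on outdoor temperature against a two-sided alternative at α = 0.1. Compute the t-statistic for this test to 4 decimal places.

t = r·√(n − 2)/√(1 − r²) = -0.126·√205/√0.984124 = -1.8185.
df = n − 2 = 205.
Two-sided p ≈ 0.0704, which is < 0.1, so reject H₀.
There is evidence of a linear association between outdoor temperature and electricity consumption.

t = -1.8185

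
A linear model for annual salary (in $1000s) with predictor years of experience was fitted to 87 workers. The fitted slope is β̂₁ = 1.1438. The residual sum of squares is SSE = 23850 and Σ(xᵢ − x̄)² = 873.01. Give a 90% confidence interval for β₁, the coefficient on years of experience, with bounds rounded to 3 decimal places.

MSE = SSE/(n − 2) = 23850/85 = 280.588.
SE(β̂₁) = √(MSE/Sₓₓ) = √(280.588/873.01) = 0.566924.
df = n − 2 = 85.
t* = t_{0.05, 85} = 1.662978.
Margin = t* × SE = 1.662978 × 0.566924 = 0.94278.
CI: 1.1438 ± 0.94278 → (0.201, 2.087).
With 90% confidence, each one-unit increase in years of experience is associated with a change of between 0.201 and 2.087 $1000s in annual salary.

(0.201, 2.087)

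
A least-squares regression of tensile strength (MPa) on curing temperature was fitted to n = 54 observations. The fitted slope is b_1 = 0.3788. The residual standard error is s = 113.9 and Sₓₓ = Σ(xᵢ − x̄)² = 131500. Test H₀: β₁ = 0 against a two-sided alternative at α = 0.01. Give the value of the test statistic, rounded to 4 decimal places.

t = 1.2060

SE(b_1) = s/√Sₓₓ = 113.9/√131500 = 0.314095.
t = 0.3788 / 0.314095 = 1.2060.
df = n − 2 = 52.
Two-sided p ≈ 0.2333, which is ≥ 0.01, so fail to reject H₀.
The data do not give significant evidence of an association between curing temperature and tensile strength.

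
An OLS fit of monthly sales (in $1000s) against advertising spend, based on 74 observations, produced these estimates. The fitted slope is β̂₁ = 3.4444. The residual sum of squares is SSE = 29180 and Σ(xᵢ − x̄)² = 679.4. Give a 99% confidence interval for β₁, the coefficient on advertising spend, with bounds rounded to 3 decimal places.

MSE = SSE/(n − 2) = 29180/72 = 405.278.
SE(β̂₁) = √(MSE/Sₓₓ) = √(405.278/679.4) = 0.772349.
df = n − 2 = 72.
t* = t_{0.005, 72} = 2.645852.
Margin = t* × SE = 2.645852 × 0.772349 = 2.04352.
CI: 3.4444 ± 2.04352 → (1.401, 5.488).
With 99% confidence, each one-unit increase in advertising spend is associated with a change of between 1.401 and 5.488 $1000s in monthly sales.

(1.401, 5.488)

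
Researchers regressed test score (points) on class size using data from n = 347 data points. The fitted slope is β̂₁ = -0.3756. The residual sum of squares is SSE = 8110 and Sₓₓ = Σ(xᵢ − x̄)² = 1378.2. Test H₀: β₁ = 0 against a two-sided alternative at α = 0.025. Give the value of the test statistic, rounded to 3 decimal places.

MSE = SSE/(n − 2) = 8110/345 = 23.5072.
SE(β̂₁) = √(MSE/Sₓₓ) = √(23.5072/1378.2) = 0.1306.
t = -0.3756 / 0.1306 = -2.876.
df = n − 2 = 345.
Two-sided p ≈ 0.0043, which is < 0.025, so reject H₀.
There is evidence that class size is associated with test score.

t = -2.876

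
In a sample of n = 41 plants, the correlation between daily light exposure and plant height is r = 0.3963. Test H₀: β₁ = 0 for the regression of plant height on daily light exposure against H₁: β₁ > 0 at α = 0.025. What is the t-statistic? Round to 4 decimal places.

t = 2.6956

t = r·√(n − 2)/√(1 − r²) = 0.3963·√39/√0.842946 = 2.6956.
df = n − 2 = 39.
One-sided p ≈ 0.0052, which is < 0.025, so reject H₀.
There is evidence of a linear association between daily light exposure and plant height.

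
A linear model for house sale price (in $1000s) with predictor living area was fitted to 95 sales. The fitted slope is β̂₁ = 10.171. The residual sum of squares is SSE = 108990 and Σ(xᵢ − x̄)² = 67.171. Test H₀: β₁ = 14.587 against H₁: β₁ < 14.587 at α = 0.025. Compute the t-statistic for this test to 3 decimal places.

MSE = SSE/(n − 2) = 108990/93 = 1171.94.
SE(β̂₁) = √(MSE/Sₓₓ) = √(1171.94/67.171) = 4.17697.
t = (10.171 − 14.587) / 4.17697 = -1.057.
df = n − 2 = 93.
One-sided p ≈ 0.1466, which is ≥ 0.025, so fail to reject H₀.
The data do not give significant evidence that the true slope on living area is below 14.587 $1000s per unit.

t = -1.057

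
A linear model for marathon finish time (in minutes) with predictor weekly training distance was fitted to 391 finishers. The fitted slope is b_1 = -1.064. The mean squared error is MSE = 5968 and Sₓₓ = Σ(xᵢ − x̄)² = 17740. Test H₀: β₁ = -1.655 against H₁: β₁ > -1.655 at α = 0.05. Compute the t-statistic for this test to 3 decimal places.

SE(b_1) = √(MSE/Sₓₓ) = √(5968/17740) = 0.580013.
t = (-1.064 − (-1.655)) / 0.580013 = 1.019.
df = n − 2 = 389.
One-sided p ≈ 0.1544, which is ≥ 0.05, so fail to reject H₀.
The data do not give significant evidence that the true slope on weekly training distance exceeds -1.655 minutes per unit.

t = 1.019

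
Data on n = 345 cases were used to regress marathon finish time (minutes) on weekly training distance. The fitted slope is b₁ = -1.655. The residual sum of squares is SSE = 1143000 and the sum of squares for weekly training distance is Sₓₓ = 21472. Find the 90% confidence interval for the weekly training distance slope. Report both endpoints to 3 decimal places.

MSE = SSE/(n − 2) = 1143000/343 = 3332.36.
SE(b₁) = √(MSE/Sₓₓ) = √(3332.36/21472) = 0.393949.
df = n − 2 = 343.
t* = t_{0.05, 343} = 1.649308.
Margin = t* × SE = 1.649308 × 0.393949 = 0.64974.
CI: -1.655 ± 0.64974 → (-2.305, -1.005).
With 90% confidence, each one-unit increase in weekly training distance is associated with a change of between -2.305 and -1.005 minutes in marathon finish time.

(-2.305, -1.005)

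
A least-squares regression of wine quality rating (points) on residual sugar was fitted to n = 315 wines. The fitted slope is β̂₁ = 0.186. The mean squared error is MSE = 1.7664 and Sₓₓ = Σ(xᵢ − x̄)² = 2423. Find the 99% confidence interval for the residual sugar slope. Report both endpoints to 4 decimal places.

SE(β̂₁) = √(MSE/Sₓₓ) = √(1.7664/2423) = 0.0270003.
df = n − 2 = 313.
t* = t_{0.005, 313} = 2.591628.
Margin = t* × SE = 2.591628 × 0.0270003 = 0.069975.
CI: 0.186 ± 0.069975 → (0.1160, 0.2560).
With 99% confidence, each one-unit increase in residual sugar is associated with a change of between 0.1160 and 0.2560 points in wine quality rating.

(0.1160, 0.2560)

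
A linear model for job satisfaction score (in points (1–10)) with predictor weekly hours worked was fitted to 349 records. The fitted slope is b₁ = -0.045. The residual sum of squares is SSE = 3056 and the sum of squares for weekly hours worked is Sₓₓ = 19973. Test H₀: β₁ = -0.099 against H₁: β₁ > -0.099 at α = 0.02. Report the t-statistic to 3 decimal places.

t = 2.572

MSE = SSE/(n − 2) = 3056/347 = 8.80692.
SE(b₁) = √(MSE/Sₓₓ) = √(8.80692/19973) = 0.0209986.
t = (-0.045 − (-0.099)) / 0.0209986 = 2.572.
df = n − 2 = 347.
One-sided p ≈ 0.0053, which is < 0.02, so reject H₀.
There is evidence that the true slope on weekly hours worked exceeds -0.099 points (1–10) per unit.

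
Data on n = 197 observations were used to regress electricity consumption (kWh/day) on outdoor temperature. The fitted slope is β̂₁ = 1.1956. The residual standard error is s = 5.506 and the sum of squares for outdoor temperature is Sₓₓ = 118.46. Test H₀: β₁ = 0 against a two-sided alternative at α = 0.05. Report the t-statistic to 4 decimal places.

SE(β̂₁) = s/√Sₓₓ = 5.506/√118.46 = 0.505883.
t = 1.1956 / 0.505883 = 2.3634.
df = n − 2 = 195.
Two-sided p ≈ 0.0191, which is < 0.05, so reject H₀.
There is evidence that outdoor temperature is associated with electricity consumption.

t = 2.3634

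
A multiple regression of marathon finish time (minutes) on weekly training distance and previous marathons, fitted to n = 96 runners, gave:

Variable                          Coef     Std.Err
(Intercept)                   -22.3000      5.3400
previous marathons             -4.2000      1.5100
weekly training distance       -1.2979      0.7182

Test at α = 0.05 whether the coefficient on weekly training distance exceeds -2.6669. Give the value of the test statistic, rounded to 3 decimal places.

Read off: b = -1.2979, SE = 0.7182 for weekly training distance.
H₀: β₁ = -2.6669 vs H₁: β₁ > -2.6669.
t = (-1.2979 − (-2.6669)) / 0.7182 = 1.906.
df = n − k − 1 = 96 − 2 − 1 = 93.
One-sided p ≈ 0.0299, which is < 0.05, so reject H₀.
There is evidence that the true slope on weekly training distance exceeds -2.6669 minutes per unit, holding the other predictors fixed.

t = 1.906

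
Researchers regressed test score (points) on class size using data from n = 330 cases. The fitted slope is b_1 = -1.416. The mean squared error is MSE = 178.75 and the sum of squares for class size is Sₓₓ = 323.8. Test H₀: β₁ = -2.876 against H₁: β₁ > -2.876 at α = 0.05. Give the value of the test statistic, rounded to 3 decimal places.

SE(b_1) = √(MSE/Sₓₓ) = √(178.75/323.8) = 0.742993.
t = (-1.416 − (-2.876)) / 0.742993 = 1.965.
df = n − 2 = 328.
One-sided p ≈ 0.0251, which is < 0.05, so reject H₀.
There is evidence that the true slope on class size exceeds -2.876 points per unit.

t = 1.965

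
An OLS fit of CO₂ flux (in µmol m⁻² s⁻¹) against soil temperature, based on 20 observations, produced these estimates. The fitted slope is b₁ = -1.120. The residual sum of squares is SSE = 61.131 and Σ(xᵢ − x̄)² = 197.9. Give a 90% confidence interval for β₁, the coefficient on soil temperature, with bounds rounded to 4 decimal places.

(-1.3472, -0.8928)

MSE = SSE/(n − 2) = 61.131/18 = 3.39617.
SE(b₁) = √(MSE/Sₓₓ) = √(3.39617/197.9) = 0.131.
df = n − 2 = 18.
t* = t_{0.05, 18} = 1.734064.
Margin = t* × SE = 1.734064 × 0.131 = 0.227162.
CI: -1.120 ± 0.227162 → (-1.3472, -0.8928).
With 90% confidence, each one-unit increase in soil temperature is associated with a change of between -1.3472 and -0.8928 µmol m⁻² s⁻¹ in CO₂ flux.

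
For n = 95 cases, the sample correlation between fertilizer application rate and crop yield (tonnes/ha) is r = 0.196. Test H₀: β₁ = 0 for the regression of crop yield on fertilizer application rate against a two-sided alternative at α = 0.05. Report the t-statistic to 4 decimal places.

t = 1.9275

t = r·√(n − 2)/√(1 − r²) = 0.196·√93/√0.961584 = 1.9275.
df = n − 2 = 93.
Two-sided p ≈ 0.0570, which is ≥ 0.05, so fail to reject H₀.
The data do not give significant evidence of a linear association between fertilizer application rate and crop yield.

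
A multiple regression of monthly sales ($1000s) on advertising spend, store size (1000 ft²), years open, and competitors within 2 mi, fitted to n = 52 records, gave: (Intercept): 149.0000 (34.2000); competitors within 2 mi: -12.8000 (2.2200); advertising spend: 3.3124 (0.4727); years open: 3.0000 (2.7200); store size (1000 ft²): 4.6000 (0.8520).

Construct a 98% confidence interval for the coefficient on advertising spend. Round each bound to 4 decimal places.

(2.1740, 4.4508)

Read off: b = 3.3124, SE = 0.4727 for advertising spend.
df = n − k − 1 = 52 − 4 − 1 = 47.
t* = t_{0.01, 47} = 2.408345.
Margin = t* × SE = 2.408345 × 0.4727 = 1.138425.
CI: 3.3124 ± 1.138425 → (2.1740, 4.4508).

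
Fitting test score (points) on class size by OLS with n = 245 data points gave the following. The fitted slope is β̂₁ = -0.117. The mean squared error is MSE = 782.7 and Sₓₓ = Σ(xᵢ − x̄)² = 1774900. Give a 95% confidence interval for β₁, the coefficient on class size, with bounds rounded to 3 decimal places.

SE(β̂₁) = √(MSE/Sₓₓ) = √(782.7/1774900) = 0.0209996.
df = n − 2 = 243.
t* = t_{0.025, 243} = 1.969774.
Margin = t* × SE = 1.969774 × 0.0209996 = 0.04136.
CI: -0.117 ± 0.04136 → (-0.158, -0.076).
With 95% confidence, each one-unit increase in class size is associated with a change of between -0.158 and -0.076 points in test score.

(-0.158, -0.076)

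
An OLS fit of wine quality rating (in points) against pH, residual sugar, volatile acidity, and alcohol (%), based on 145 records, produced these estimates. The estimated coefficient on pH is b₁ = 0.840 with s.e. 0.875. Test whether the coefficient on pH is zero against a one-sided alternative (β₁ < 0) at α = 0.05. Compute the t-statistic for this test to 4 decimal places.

H₀: β₁ = 0 vs H₁: β₁ < 0.
t = (b₁ − β₁⁰)/SE = 0.840 / 0.875 = 0.9600.
df = n − k − 1 = 145 − 4 − 1 = 140.
One-sided p ≈ 0.8306, which is ≥ 0.05, so fail to reject H₀.
The data do not give significant evidence that the true slope on pH is negative, holding the other predictors fixed.

t = 0.9600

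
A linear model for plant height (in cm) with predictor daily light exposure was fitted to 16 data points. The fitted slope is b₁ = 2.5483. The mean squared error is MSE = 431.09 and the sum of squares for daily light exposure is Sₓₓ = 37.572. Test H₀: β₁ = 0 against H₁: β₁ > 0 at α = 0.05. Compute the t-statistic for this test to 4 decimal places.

SE(b₁) = √(MSE/Sₓₓ) = √(431.09/37.572) = 3.38729.
t = 2.5483 / 3.38729 = 0.7523.
df = n − 2 = 14.
One-sided p ≈ 0.2322, which is ≥ 0.05, so fail to reject H₀.
The data do not give significant evidence that the true slope on daily light exposure is positive.

t = 0.7523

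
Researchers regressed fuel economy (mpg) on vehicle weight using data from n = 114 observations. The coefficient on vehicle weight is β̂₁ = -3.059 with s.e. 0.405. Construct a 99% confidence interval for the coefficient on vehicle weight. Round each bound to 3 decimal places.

(-4.120, -1.998)

df = n − 2 = 114 − 2 = 112.
t* = t_{0.005, 112} = 2.62044.
Margin = t* × SE = 2.62044 × 0.405 = 1.06128.
CI: -3.059 ± 1.06128 → (-4.120, -1.998).
With 99% confidence, each one-unit increase in vehicle weight is associated with a change of between -4.120 and -1.998 mpg in fuel economy.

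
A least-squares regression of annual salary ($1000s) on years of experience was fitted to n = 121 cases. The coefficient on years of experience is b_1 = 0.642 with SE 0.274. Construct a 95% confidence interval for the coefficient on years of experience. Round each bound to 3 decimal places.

(0.099, 1.185)

df = n − 2 = 121 − 2 = 119.
t* = t_{0.025, 119} = 1.9801.
Margin = t* × SE = 1.9801 × 0.274 = 0.54255.
CI: 0.642 ± 0.54255 → (0.099, 1.185).
With 95% confidence, each one-unit increase in years of experience is associated with a change of between 0.099 and 1.185 $1000s in annual salary.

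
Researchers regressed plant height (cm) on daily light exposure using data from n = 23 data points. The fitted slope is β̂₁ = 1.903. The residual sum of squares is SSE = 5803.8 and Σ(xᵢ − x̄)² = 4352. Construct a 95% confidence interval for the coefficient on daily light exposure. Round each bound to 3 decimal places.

MSE = SSE/(n − 2) = 5803.8/21 = 276.371.
SE(β̂₁) = √(MSE/Sₓₓ) = √(276.371/4352) = 0.252001.
df = n − 2 = 21.
t* = t_{0.025, 21} = 2.079614.
Margin = t* × SE = 2.079614 × 0.252001 = 0.52406.
CI: 1.903 ± 0.52406 → (1.379, 2.427).
With 95% confidence, each one-unit increase in daily light exposure is associated with a change of between 1.379 and 2.427 cm in plant height.

(1.379, 2.427)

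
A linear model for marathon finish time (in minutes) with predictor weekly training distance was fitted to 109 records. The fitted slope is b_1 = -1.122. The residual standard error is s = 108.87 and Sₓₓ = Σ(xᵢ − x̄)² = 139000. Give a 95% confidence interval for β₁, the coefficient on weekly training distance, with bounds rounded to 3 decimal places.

(-1.701, -0.543)

SE(b_1) = s/√Sₓₓ = 108.87/√139000 = 0.292012.
df = n − 2 = 107.
t* = t_{0.025, 107} = 1.982383.
Margin = t* × SE = 1.982383 × 0.292012 = 0.57888.
CI: -1.122 ± 0.57888 → (-1.701, -0.543).
With 95% confidence, each one-unit increase in weekly training distance is associated with a change of between -1.701 and -0.543 minutes in marathon finish time.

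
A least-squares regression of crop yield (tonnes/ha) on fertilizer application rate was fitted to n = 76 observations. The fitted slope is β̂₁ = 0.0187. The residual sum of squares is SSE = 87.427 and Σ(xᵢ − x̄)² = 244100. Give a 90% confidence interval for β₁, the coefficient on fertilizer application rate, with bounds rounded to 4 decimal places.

MSE = SSE/(n − 2) = 87.427/74 = 1.18145.
SE(β̂₁) = √(MSE/Sₓₓ) = √(1.18145/244100) = 0.0022.
df = n − 2 = 74.
t* = t_{0.05, 74} = 1.665707.
Margin = t* × SE = 1.665707 × 0.0022 = 0.003665.
CI: 0.0187 ± 0.003665 → (0.0150, 0.0224).
With 90% confidence, each one-unit increase in fertilizer application rate is associated with a change of between 0.0150 and 0.0224 tonnes/ha in crop yield.

(0.0150, 0.0224)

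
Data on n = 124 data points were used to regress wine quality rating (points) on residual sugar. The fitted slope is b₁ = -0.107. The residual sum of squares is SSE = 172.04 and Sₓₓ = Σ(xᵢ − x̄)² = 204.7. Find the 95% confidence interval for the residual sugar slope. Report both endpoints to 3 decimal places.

(-0.271, 0.057)

MSE = SSE/(n − 2) = 172.04/122 = 1.41016.
SE(b₁) = √(MSE/Sₓₓ) = √(1.41016/204.7) = 0.0829996.
df = n − 2 = 122.
t* = t_{0.025, 122} = 1.9796.
Margin = t* × SE = 1.9796 × 0.0829996 = 0.16431.
CI: -0.107 ± 0.16431 → (-0.271, 0.057).
With 95% confidence, each one-unit increase in residual sugar is associated with a change of between -0.271 and 0.057 points in wine quality rating.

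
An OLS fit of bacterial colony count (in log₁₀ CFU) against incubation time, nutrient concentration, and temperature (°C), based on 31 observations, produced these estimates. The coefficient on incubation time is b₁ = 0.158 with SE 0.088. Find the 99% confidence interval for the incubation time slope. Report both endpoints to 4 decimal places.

df = n − k − 1 = 31 − 3 − 1 = 27.
t* = t_{0.005, 27} = 2.770683.
Margin = t* × SE = 2.770683 × 0.088 = 0.243820.
CI: 0.158 ± 0.243820 → (-0.0858, 0.4018).
With 99% confidence, each one-unit increase in incubation time is associated with a change of between -0.0858 and 0.4018 log₁₀ CFU in bacterial colony count, holding the other predictors fixed.

(-0.0858, 0.4018)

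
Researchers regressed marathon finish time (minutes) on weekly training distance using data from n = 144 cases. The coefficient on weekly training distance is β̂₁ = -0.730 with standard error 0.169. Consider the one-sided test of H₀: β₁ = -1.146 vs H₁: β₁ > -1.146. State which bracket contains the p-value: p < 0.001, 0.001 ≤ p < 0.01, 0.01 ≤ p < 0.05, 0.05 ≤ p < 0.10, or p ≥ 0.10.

t = (-0.730 − (-1.146)) / 0.169 = 2.462.
df = n − 2 = 144 − 2 = 142.
One-sided p = P(T_{142} > t) ≈ 0.0075.
So 0.001 ≤ p < 0.01.

0.001 ≤ p < 0.01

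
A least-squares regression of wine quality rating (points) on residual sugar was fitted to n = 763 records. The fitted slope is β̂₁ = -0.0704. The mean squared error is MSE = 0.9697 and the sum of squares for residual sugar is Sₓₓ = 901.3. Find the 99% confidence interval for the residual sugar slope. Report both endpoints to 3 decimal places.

(-0.155, 0.014)

SE(β̂₁) = √(MSE/Sₓₓ) = √(0.9697/901.3) = 0.0328008.
df = n − 2 = 761.
t* = t_{0.005, 761} = 2.582305.
Margin = t* × SE = 2.582305 × 0.0328008 = 0.08470.
CI: -0.0704 ± 0.08470 → (-0.155, 0.014).
With 99% confidence, each one-unit increase in residual sugar is associated with a change of between -0.155 and 0.014 points in wine quality rating.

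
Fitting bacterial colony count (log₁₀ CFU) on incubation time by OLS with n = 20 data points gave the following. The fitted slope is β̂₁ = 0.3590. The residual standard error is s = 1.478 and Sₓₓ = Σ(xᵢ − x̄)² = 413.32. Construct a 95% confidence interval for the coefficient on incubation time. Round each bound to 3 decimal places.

SE(β̂₁) = s/√Sₓₓ = 1.478/√413.32 = 0.0726995.
df = n − 2 = 18.
t* = t_{0.025, 18} = 2.100922.
Margin = t* × SE = 2.100922 × 0.0726995 = 0.15274.
CI: 0.3590 ± 0.15274 → (0.206, 0.512).
With 95% confidence, each one-unit increase in incubation time is associated with a change of between 0.206 and 0.512 log₁₀ CFU in bacterial colony count.

(0.206, 0.512)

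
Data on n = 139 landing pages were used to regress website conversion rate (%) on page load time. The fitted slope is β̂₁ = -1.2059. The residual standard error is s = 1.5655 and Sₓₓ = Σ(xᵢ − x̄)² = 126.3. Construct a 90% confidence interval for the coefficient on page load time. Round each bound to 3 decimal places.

SE(β̂₁) = s/√Sₓₓ = 1.5655/√126.3 = 0.1393.
df = n − 2 = 137.
t* = t_{0.05, 137} = 1.656052.
Margin = t* × SE = 1.656052 × 0.1393 = 0.23069.
CI: -1.2059 ± 0.23069 → (-1.437, -0.975).
With 90% confidence, each one-unit increase in page load time is associated with a change of between -1.437 and -0.975 % in website conversion rate.

(-1.437, -0.975)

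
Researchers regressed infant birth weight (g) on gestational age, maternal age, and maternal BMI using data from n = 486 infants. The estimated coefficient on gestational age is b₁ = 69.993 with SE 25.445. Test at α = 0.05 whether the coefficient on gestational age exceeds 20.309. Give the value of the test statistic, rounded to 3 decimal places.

H₀: β₁ = 20.309 vs H₁: β₁ > 20.309.
t = (b₁ − β₁⁰)/SE = (69.993 − 20.309) / 25.445 = 1.953.
df = n − k − 1 = 486 − 3 − 1 = 482.
One-sided p ≈ 0.0257, which is < 0.05, so reject H₀.
There is evidence that the true slope on gestational age exceeds 20.309 g per unit, holding the other predictors fixed.

t = 1.953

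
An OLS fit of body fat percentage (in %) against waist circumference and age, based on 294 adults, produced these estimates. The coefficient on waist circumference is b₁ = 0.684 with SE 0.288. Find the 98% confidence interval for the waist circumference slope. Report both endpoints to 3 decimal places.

df = n − k − 1 = 294 − 2 − 1 = 291.
t* = t_{0.01, 291} = 2.33923.
Margin = t* × SE = 2.33923 × 0.288 = 0.67370.
CI: 0.684 ± 0.67370 → (0.010, 1.358).
With 98% confidence, each one-unit increase in waist circumference is associated with a change of between 0.010 and 1.358 % in body fat percentage, holding the other predictors fixed.

(0.010, 1.358)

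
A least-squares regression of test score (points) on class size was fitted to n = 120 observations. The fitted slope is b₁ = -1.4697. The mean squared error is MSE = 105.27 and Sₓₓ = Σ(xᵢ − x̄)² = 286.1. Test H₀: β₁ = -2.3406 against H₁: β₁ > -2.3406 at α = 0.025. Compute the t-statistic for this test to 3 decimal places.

SE(b₁) = √(MSE/Sₓₓ) = √(105.27/286.1) = 0.606587.
t = (-1.4697 − (-2.3406)) / 0.606587 = 1.436.
df = n − 2 = 118.
One-sided p ≈ 0.0769, which is ≥ 0.025, so fail to reject H₀.
The data do not give significant evidence that the true slope on class size exceeds -2.3406 points per unit.

t = 1.436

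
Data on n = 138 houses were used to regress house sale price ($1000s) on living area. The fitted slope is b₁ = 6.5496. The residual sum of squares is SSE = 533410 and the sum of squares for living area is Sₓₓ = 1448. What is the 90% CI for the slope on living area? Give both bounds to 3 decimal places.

MSE = SSE/(n − 2) = 533410/136 = 3922.13.
SE(b₁) = √(MSE/Sₓₓ) = √(3922.13/1448) = 1.6458.
df = n − 2 = 136.
t* = t_{0.05, 136} = 1.656135.
Margin = t* × SE = 1.656135 × 1.6458 = 2.72567.
CI: 6.5496 ± 2.72567 → (3.824, 9.275).
With 90% confidence, each one-unit increase in living area is associated with a change of between 3.824 and 9.275 $1000s in house sale price.

(3.824, 9.275)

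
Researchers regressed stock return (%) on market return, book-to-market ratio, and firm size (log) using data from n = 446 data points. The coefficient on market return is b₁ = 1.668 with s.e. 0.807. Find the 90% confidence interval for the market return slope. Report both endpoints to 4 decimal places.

df = n − k − 1 = 446 − 3 − 1 = 442.
t* = t_{0.05, 442} = 1.648308.
Margin = t* × SE = 1.648308 × 0.807 = 1.330185.
CI: 1.668 ± 1.330185 → (0.3378, 2.9982).
With 90% confidence, each one-unit increase in market return is associated with a change of between 0.3378 and 2.9982 % in stock return, holding the other predictors fixed.

(0.3378, 2.9982)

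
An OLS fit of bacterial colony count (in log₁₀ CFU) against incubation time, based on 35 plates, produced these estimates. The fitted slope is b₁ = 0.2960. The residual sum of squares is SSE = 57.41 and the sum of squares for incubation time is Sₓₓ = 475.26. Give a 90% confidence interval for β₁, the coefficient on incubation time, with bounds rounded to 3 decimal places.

MSE = SSE/(n − 2) = 57.41/33 = 1.7397.
SE(b₁) = √(MSE/Sₓₓ) = √(1.7397/475.26) = 0.0605022.
df = n − 2 = 33.
t* = t_{0.05, 33} = 1.69236.
Margin = t* × SE = 1.69236 × 0.0605022 = 0.10239.
CI: 0.2960 ± 0.10239 → (0.194, 0.398).
With 90% confidence, each one-unit increase in incubation time is associated with a change of between 0.194 and 0.398 log₁₀ CFU in bacterial colony count.

(0.194, 0.398)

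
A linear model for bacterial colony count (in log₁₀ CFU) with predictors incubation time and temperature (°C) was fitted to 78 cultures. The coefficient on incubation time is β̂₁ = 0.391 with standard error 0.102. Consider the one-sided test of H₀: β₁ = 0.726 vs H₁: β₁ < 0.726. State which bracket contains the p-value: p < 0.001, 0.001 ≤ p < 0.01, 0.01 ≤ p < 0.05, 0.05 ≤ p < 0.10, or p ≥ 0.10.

p < 0.001

t = (0.391 − 0.726) / 0.102 = -3.284.
df = n − k − 1 = 78 − 2 − 1 = 75.
One-sided p = P(T_{75} < t) ≈ 0.0008.
So p < 0.001.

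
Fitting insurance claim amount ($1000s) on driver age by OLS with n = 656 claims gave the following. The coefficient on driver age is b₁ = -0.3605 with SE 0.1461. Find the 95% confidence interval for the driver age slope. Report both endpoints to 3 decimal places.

(-0.647, -0.074)

df = n − 2 = 656 − 2 = 654.
t* = t_{0.025, 654} = 1.963598.
Margin = t* × SE = 1.963598 × 0.1461 = 0.28688.
CI: -0.3605 ± 0.28688 → (-0.647, -0.074).
With 95% confidence, each one-unit increase in driver age is associated with a change of between -0.647 and -0.074 $1000s in insurance claim amount.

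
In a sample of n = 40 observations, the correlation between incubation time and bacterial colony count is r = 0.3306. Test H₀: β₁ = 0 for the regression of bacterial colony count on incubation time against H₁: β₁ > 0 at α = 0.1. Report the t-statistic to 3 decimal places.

t = 2.159

t = r·√(n − 2)/√(1 − r²) = 0.3306·√38/√0.890704 = 2.159.
df = n − 2 = 38.
One-sided p ≈ 0.0186, which is < 0.1, so reject H₀.
There is evidence of a linear association between incubation time and bacterial colony count.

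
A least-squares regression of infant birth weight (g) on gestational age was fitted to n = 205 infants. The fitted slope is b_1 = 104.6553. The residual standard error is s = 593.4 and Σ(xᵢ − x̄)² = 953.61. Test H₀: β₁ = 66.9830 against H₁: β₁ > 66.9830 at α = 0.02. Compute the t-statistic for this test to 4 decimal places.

SE(b_1) = s/√Sₓₓ = 593.4/√953.61 = 19.216.
t = (104.6553 − 66.9830) / 19.216 = 1.9605.
df = n − 2 = 203.
One-sided p ≈ 0.0257, which is ≥ 0.02, so fail to reject H₀.
The data do not give significant evidence that the true slope on gestational age exceeds 66.9830 g per unit.

t = 1.9605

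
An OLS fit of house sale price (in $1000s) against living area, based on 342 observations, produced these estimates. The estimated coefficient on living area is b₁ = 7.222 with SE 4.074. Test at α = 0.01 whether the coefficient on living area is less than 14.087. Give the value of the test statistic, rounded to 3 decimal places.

t = -1.685

H₀: β₁ = 14.087 vs H₁: β₁ < 14.087.
t = (b₁ − β₁⁰)/SE = (7.222 − 14.087) / 4.074 = -1.685.
df = n − 2 = 342 − 2 = 340.
One-sided p ≈ 0.0464, which is ≥ 0.01, so fail to reject H₀.
The data do not give significant evidence that the true slope on living area is below 14.087 $1000s per unit.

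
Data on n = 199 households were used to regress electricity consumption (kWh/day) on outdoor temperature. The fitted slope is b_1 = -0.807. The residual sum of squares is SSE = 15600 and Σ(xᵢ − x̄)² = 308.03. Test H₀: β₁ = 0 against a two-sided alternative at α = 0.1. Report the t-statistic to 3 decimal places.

MSE = SSE/(n − 2) = 15600/197 = 79.1878.
SE(b_1) = √(MSE/Sₓₓ) = √(79.1878/308.03) = 0.507029.
t = -0.807 / 0.507029 = -1.592.
df = n − 2 = 197.
Two-sided p ≈ 0.1131, which is ≥ 0.1, so fail to reject H₀.
The data do not give significant evidence of an association between outdoor temperature and electricity consumption.

t = -1.592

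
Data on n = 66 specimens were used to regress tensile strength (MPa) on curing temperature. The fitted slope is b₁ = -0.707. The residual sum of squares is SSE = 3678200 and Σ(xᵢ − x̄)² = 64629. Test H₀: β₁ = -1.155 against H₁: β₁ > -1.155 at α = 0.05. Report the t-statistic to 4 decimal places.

MSE = SSE/(n − 2) = 3678200/64 = 57471.9.
SE(b₁) = √(MSE/Sₓₓ) = √(57471.9/64629) = 0.943005.
t = (-0.707 − (-1.155)) / 0.943005 = 0.4751.
df = n − 2 = 64.
One-sided p ≈ 0.3182, which is ≥ 0.05, so fail to reject H₀.
The data do not give significant evidence that the true slope on curing temperature exceeds -1.155 MPa per unit.

t = 0.4751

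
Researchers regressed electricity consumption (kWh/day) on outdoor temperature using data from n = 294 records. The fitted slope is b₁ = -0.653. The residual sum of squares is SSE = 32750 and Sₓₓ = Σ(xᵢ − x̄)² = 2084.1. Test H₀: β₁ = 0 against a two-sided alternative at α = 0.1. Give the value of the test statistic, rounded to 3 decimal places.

MSE = SSE/(n − 2) = 32750/292 = 112.158.
SE(b₁) = √(MSE/Sₓₓ) = √(112.158/2084.1) = 0.231982.
t = -0.653 / 0.231982 = -2.815.
df = n − 2 = 292.
Two-sided p ≈ 0.0052, which is < 0.1, so reject H₀.
There is evidence that outdoor temperature is associated with electricity consumption.

t = -2.815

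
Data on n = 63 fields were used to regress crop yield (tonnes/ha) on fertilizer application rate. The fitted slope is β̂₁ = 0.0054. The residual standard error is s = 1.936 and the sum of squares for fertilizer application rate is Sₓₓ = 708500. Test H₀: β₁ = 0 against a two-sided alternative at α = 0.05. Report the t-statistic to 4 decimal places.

SE(β̂₁) = s/√Sₓₓ = 1.936/√708500 = 0.00230004.
t = 0.0054 / 0.00230004 = 2.3478.
df = n − 2 = 61.
Two-sided p ≈ 0.0221, which is < 0.05, so reject H₀.
There is evidence that fertilizer application rate is associated with crop yield.

t = 2.3478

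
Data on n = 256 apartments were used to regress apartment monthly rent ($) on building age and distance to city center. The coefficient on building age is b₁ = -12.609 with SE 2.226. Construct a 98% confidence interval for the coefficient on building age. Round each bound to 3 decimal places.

df = n − k − 1 = 256 − 2 − 1 = 253.
t* = t_{0.01, 253} = 2.341177.
Margin = t* × SE = 2.341177 × 2.226 = 5.21146.
CI: -12.609 ± 5.21146 → (-17.820, -7.398).
With 98% confidence, each one-unit increase in building age is associated with a change of between -17.820 and -7.398 $ in apartment monthly rent, holding the other predictors fixed.

(-17.820, -7.398)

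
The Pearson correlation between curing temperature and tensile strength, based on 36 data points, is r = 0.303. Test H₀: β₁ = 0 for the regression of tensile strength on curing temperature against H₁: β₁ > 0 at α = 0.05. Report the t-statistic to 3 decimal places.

t = r·√(n − 2)/√(1 − r²) = 0.303·√34/√0.908191 = 1.854.
df = n − 2 = 34.
One-sided p ≈ 0.0362, which is < 0.05, so reject H₀.
There is evidence of a linear association between curing temperature and tensile strength.

t = 1.854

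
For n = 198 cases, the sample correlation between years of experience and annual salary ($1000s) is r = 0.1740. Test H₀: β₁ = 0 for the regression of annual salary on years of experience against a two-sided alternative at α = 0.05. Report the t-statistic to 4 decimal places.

t = r·√(n − 2)/√(1 − r²) = 0.1740·√196/√0.969724 = 2.4737.
df = n − 2 = 196.
Two-sided p ≈ 0.0142, which is < 0.05, so reject H₀.
There is evidence of a linear association between years of experience and annual salary.

t = 2.4737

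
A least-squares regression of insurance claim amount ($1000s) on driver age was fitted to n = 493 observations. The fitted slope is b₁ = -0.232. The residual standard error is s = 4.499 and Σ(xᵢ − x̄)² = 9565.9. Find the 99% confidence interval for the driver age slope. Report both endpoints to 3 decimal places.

SE(b₁) = s/√Sₓₓ = 4.499/√9565.9 = 0.0459995.
df = n − 2 = 491.
t* = t_{0.005, 491} = 2.585879.
Margin = t* × SE = 2.585879 × 0.0459995 = 0.11895.
CI: -0.232 ± 0.11895 → (-0.351, -0.113).
With 99% confidence, each one-unit increase in driver age is associated with a change of between -0.351 and -0.113 $1000s in insurance claim amount.

(-0.351, -0.113)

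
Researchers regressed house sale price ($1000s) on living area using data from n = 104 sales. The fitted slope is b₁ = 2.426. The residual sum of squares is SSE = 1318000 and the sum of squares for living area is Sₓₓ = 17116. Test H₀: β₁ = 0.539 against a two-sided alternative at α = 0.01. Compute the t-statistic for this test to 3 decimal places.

MSE = SSE/(n − 2) = 1318000/102 = 12921.6.
SE(b₁) = √(MSE/Sₓₓ) = √(12921.6/17116) = 0.868873.
t = (2.426 − 0.539) / 0.868873 = 2.172.
df = n − 2 = 102.
Two-sided p ≈ 0.0322, which is ≥ 0.01, so fail to reject H₀.
The data are consistent with a true slope of 0.539 $1000s per unit of living area.

t = 2.172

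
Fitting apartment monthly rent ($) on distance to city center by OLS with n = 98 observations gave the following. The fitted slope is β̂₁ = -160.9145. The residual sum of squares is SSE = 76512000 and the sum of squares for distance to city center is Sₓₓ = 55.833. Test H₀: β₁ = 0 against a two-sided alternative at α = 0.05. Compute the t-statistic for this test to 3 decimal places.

t = -1.347

MSE = SSE/(n − 2) = 76512000/96 = 797000.
SE(β̂₁) = √(MSE/Sₓₓ) = √(797000/55.833) = 119.477.
t = -160.9145 / 119.477 = -1.347.
df = n − 2 = 96.
Two-sided p ≈ 0.1812, which is ≥ 0.05, so fail to reject H₀.
The data do not give significant evidence of an association between distance to city center and apartment monthly rent.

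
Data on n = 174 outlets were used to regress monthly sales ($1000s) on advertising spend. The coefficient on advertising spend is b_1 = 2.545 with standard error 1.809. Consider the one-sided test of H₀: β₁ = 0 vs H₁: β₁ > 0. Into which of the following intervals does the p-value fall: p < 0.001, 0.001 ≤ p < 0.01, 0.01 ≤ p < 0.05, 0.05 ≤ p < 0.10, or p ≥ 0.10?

t = 2.545 / 1.809 = 1.407.
df = n − 2 = 174 − 2 = 172.
One-sided p = P(T_{172} > t) ≈ 0.0806.
So 0.05 ≤ p < 0.10.

0.05 ≤ p < 0.10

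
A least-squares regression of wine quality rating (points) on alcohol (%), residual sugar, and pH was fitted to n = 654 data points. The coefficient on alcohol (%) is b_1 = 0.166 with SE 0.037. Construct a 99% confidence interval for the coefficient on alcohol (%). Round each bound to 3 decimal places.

(0.070, 0.262)

df = n − k − 1 = 654 − 3 − 1 = 650.
t* = t_{0.005, 650} = 2.583414.
Margin = t* × SE = 2.583414 × 0.037 = 0.09559.
CI: 0.166 ± 0.09559 → (0.070, 0.262).
With 99% confidence, each one-unit increase in alcohol (%) is associated with a change of between 0.070 and 0.262 points in wine quality rating, holding the other predictors fixed.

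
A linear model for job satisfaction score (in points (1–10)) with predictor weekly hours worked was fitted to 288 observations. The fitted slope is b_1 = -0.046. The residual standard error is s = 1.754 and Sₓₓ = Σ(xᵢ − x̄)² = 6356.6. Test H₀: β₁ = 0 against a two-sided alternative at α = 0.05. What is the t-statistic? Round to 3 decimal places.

SE(b_1) = s/√Sₓₓ = 1.754/√6356.6 = 0.0219997.
t = -0.046 / 0.0219997 = -2.091.
df = n − 2 = 286.
Two-sided p ≈ 0.0374, which is < 0.05, so reject H₀.
There is evidence that weekly hours worked is associated with job satisfaction score.

t = -2.091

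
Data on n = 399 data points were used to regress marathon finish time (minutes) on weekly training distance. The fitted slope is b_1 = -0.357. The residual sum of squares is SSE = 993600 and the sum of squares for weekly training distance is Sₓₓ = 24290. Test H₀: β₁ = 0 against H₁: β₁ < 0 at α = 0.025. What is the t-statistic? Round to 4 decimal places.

t = -1.1122

MSE = SSE/(n − 2) = 993600/397 = 2502.77.
SE(b_1) = √(MSE/Sₓₓ) = √(2502.77/24290) = 0.320994.
t = -0.357 / 0.320994 = -1.1122.
df = n − 2 = 397.
One-sided p ≈ 0.1334, which is ≥ 0.025, so fail to reject H₀.
The data do not give significant evidence that the true slope on weekly training distance is negative.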